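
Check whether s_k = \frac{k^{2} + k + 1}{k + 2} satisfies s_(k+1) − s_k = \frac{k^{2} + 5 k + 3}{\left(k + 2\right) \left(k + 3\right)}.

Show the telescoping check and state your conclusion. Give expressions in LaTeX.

Valid: the claim telescopes to t_k.

s_(k+1) = (k + (k + 1)**2 + 2)/(k + 3)
s_(k+1) − s_k = (k**2 + 5*k + 3)/(k**2 + 5*k + 6)
(s_(k+1) − s_k) − t_k = 0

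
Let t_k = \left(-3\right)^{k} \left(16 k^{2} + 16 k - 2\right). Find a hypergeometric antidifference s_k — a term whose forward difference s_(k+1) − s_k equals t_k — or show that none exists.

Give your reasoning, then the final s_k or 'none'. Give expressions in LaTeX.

s_k = 2 \left(-3\right)^{k} \left(- 2 k^{2} + k + 1\right)

Compute t_(k+1)/t_k: get 3*(-8*k**2 - 24*k - 15)/(8*k**2 + 8*k - 1).
Normal form (A,B,C) = (-3, 1, k**2 + k - 1/8).
f must satisfy (-3)·f(k+1) − (1)·f(k) = k**2 + k - 1/8.
d = 2 from the (0,0,2) case.
Solve for f: f(k) = -(k - 1)*(2*k + 1)/8 (degree 2 ≤ 2).
Certificate R = B(k−1)f/C = -(k - 1)*(2*k + 1)/(8*k**2 + 8*k - 1) gives s_k = 2*(-3)**k*(-2*k**2 + k + 1).
s_(k+1) − s_k = (-3)**k*(16*k**2 + 16*k - 2) = t_k.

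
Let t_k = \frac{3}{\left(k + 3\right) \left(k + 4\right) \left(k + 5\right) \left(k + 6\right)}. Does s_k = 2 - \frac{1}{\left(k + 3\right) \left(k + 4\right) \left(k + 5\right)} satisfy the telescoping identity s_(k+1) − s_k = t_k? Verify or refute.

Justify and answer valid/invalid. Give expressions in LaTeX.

valid (s_(k+1) − s_k reduces to t_k)

s_(k+1) = 2 - 1/((k + 4)*(k + 5)*(k + 6))
s_(k+1) − s_k = 3/((k + 3)*(k + 4)*(k + 5)*(k + 6))
(s_(k+1) − s_k) − t_k = 0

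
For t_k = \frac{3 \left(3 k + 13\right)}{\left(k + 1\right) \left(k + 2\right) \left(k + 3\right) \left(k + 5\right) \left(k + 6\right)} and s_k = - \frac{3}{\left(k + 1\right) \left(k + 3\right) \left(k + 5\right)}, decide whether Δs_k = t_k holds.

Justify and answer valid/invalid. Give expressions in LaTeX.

s_(k+1) = -3/((k + 2)*(k + 4)*(k + 6))
s_(k+1) − s_k = 9*(k**2 + 7*k + 11)/(k**6 + 21*k**5 + 175*k**4 + 735*k**3 + 1624*k**2 + 1764*k + 720)
(s_(k+1) − s_k) − t_k = 3*(-4*k - 19)/(k**6 + 21*k**5 + 175*k**4 + 735*k**3 + 1624*k**2 + 1764*k + 720)

Invalid: residual \frac{3 \left(- 4 k - 19\right)}{k^{6} + 21 k^{5} + 175 k^{4} + 735 k^{3} + 1624 k^{2} + 1764 k + 720} ≠ 0.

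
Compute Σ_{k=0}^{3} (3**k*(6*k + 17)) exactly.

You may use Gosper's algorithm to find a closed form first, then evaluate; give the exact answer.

Σ = 1292

Ratio r(k) = 3*(6*k + 23)/(6*k + 17).
Gosper form: A/B · C(k+1)/C(k) with A=3, B=1, C=k + 17/6.
Solve (3)·f(k+1) − (1)·f(k) = k + 17/6.
d = 1 from the (0,0,1) case.
Solve for f: f(k) = (3*k + 4)/6 (degree 1 ≤ 1).
So s_k = (B(k−1)f/C)·t_k = ((3*k + 4)/(6*k + 17))·t_k = 3**k*(3*k + 4).
s_(k+1) − s_k = 3**k*(6*k + 17) = t_k.
Evaluate s at k=4 and k=0: 1296 and 4; difference 1292.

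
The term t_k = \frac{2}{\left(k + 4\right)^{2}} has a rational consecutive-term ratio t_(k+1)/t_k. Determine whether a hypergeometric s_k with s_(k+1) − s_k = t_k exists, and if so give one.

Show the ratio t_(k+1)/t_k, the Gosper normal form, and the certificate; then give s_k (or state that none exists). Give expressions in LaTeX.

none (Gosper's algorithm certifies no s_k)

The ratio is (k + 4)**2/(k + 5)**2.
Gosper form: A/B · C(k+1)/C(k) with A=k**2 + 8*k + 16, B=k**2 + 10*k + 25, C=1.
Solve (k**2 + 8*k + 16)·f(k+1) − (k**2 + 8*k + 16)·f(k) = 1.
From deg A=2, deg B=2, deg C=0: d=0.
Write f(k) = c0. Then LHS − RHS = -1, requiring -1 = 0: contradictory. No certificate.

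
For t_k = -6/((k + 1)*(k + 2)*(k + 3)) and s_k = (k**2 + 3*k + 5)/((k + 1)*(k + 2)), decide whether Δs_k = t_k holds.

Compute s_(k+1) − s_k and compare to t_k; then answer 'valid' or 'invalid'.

s_(k+1) = (3*k + (k + 1)**2 + 8)/((k + 2)*(k + 3))
s_(k+1) − s_k = -6/(k**3 + 6*k**2 + 11*k + 6)
(s_(k+1) − s_k) − t_k = 0

valid (s_(k+1) − s_k reduces to t_k)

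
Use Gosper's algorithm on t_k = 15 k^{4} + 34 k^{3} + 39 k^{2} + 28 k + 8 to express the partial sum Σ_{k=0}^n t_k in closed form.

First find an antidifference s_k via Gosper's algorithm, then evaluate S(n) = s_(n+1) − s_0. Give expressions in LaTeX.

S(n) = 3 n^{5} + 16 n^{4} + 35 n^{3} + 42 n^{2} + 28 n + 8

Step 1: r(k) = (15*k**4 + 94*k**3 + 231*k**2 + 268*k + 124)/(15*k**4 + 34*k**3 + 39*k**2 + 28*k + 8).
Normal form (A,B,C) = (1, 1, k**4 + 34*k**3/15 + 13*k**2/5 + 28*k/15 + 8/15).
Solve (1)·f(k+1) − (1)·f(k) = k**4 + 34*k**3/15 + 13*k**2/5 + 28*k/15 + 8/15.
Bound: deg f ≤ 5.
A polynomial solution: f(k) = k**2*(k + 1)*(3*k**2 - 2*k + 3)/15.
R(k) = B(k−1)·f(k)/C(k) = k**2*(3*k**2 - 2*k + 3)/(15*k**3 + 19*k**2 + 20*k + 8); s_k = R·t_k = k**2*(3*k**3 + k**2 + k + 3).
Δs = 15*k**4 + 34*k**3 + 39*k**2 + 28*k + 8, as required.
Evaluate: s_(n+1) = 3*n**5 + 16*n**4 + 35*n**3 + 42*n**2 + 28*n + 8; subtract s_(0) = 0 ⇒ S(n) = 3*n**5 + 16*n**4 + 35*n**3 + 42*n**2 + 28*n + 8.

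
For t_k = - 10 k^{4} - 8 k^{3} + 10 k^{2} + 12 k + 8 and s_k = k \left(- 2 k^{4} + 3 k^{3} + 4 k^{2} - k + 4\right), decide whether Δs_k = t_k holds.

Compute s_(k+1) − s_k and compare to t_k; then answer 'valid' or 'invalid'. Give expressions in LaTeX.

s_(k+1) = -2*k**5 - 7*k**4 - 4*k**3 + 9*k**2 + 16*k + 8
s_(k+1) − s_k = -10*k**4 - 8*k**3 + 10*k**2 + 12*k + 8
(s_(k+1) − s_k) − t_k = 0

valid (s_(k+1) − s_k reduces to t_k)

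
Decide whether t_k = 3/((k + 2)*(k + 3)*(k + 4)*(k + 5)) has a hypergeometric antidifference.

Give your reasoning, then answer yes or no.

Yes. s_k = k*(k**2 + 9*k + 26)/(24*(k + 2)*(k + 3)*(k + 4)).

Step 1: r(k) = (k + 2)/(k + 6).
Gosper form: A/B · C(k+1)/C(k) with A=k + 2, B=k + 6, C=1.
Solve (k + 2)·f(k+1) − (k + 5)·f(k) = 1.
Bound: deg f ≤ 3.
Match coefficients ⇒ f(k) = k*(k**2 + 9*k + 26)/72.
R(k) = B(k−1)·f(k)/C(k) = k*(k + 5)*(k**2 + 9*k + 26)/72; s_k = R·t_k = k*(k**2 + 9*k + 26)/(24*(k + 2)*(k + 3)*(k + 4)).
Δs = 3/(k**4 + 14*k**3 + 71*k**2 + 154*k + 120), as required.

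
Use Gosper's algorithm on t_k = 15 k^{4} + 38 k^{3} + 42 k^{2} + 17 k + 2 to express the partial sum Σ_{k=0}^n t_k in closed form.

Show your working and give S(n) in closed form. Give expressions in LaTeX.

r(k) = (15*k**4 + 98*k**3 + 246*k**2 + 275*k + 114)/(15*k**4 + 38*k**3 + 42*k**2 + 17*k + 2) after simplifying.
Normal form (A,B,C) = (1, 1, k**4 + 38*k**3/15 + 14*k**2/5 + 17*k/15 + 2/15).
f must satisfy (1)·f(k+1) − (1)·f(k) = k**4 + 38*k**3/15 + 14*k**2/5 + 17*k/15 + 2/15.
Degrees (0,0,4) ⇒ d ≤ 5.
A polynomial solution: f(k) = k**2*(3*k**3 + 2*k**2 - 3)/15.
Then R = B(k−1)f/C = k**2*(3*k**3 + 2*k**2 - 3)/((5*k + 1)*(3*k**3 + 7*k**2 + 7*k + 2)), so s_k = R(k)·t_k = k**2*(3*k**3 + 2*k**2 - 3).
s_(k+1) − s_k = 15*k**4 + 38*k**3 + 42*k**2 + 17*k + 2 = t_k.
Telescope: S(n) = s_(n+1) − s_(0) = 3*n**5 + 17*n**4 + 38*n**3 + 39*n**2 + 17*n + 2 − (0) = 3*n**5 + 17*n**4 + 38*n**3 + 39*n**2 + 17*n + 2.

S(n) = 3 n^{5} + 17 n^{4} + 38 n^{3} + 39 n^{2} + 17 n + 2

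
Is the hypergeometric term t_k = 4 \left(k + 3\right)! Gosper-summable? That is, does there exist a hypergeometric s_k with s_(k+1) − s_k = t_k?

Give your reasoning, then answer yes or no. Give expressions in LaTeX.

Compute t_(k+1)/t_k: get k + 4.
Factor: A=k + 4; B=1; C=1.
Need (k + 4)·f(k+1) − (1)·f(k) = 1.
Degrees (1,0,0) ⇒ d ≤ -1.
d = -1 < 0 ⇒ no nonzero polynomial f; not summable.

No — t_k has no hypergeometric antidifference.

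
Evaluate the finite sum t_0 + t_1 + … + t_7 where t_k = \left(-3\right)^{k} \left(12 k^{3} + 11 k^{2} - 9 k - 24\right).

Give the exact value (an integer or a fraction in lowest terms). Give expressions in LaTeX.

Σ = -8220936

Step 1: r(k) = 3*(-12*k**3 - 47*k**2 - 49*k + 10)/(12*k**3 + 11*k**2 - 9*k - 24).
Factor: A=-3; B=1; C=k**3 + 11*k**2/12 - 3*k/4 - 2.
Solve (-3)·f(k+1) − (1)·f(k) = k**3 + 11*k**2/12 - 3*k/4 - 2.
From deg A=0, deg B=0, deg C=3: d=3.
Solving with deg f ≤ 3: f(k) = -(3*k**3 - 4*k**2 - 3*k - 3)/12.
Get s_k = R·t_k = (-3)**k*(-3*k**3 + 4*k**2 + 3*k + 3) with R(k) = B(k−1)f(k)/C(k) = -(3*k**3 - 4*k**2 - 3*k - 3)/(12*k**3 + 11*k**2 - 9*k - 24).
Verify: (-3)**k*(12*k**3 + 11*k**2 - 9*k - 24) matches t_k.
Sum = s_(8) − s_(0); s_(8) = -8220933, s_(0) = 3 ⇒ -8220936.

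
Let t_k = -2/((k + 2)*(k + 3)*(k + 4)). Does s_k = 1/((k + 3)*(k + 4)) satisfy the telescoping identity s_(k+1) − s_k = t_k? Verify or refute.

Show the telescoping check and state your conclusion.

s_(k+1) = 1/((k + 4)*(k + 5))
s_(k+1) − s_k = -2/(k**3 + 12*k**2 + 47*k + 60)
(s_(k+1) − s_k) − t_k = 6/(k**4 + 14*k**3 + 71*k**2 + 154*k + 120)

Invalid: residual 6/(k**4 + 14*k**3 + 71*k**2 + 154*k + 120) ≠ 0.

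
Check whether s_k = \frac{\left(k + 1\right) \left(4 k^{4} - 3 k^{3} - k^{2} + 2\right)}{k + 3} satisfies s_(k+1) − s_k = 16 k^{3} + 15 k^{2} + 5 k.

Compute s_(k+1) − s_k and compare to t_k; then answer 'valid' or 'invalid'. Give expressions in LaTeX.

Invalid: residual \frac{2 \left(- 12 k^{4} - 66 k^{3} - 51 k^{2} - 15 k + 2\right)}{k^{2} + 7 k + 12} ≠ 0.

s_(k+1) = (k + 2)*(4*(k + 1)**4 - 3*(k + 1)**3 - (k + 1)**2 + 2)/(k + 4)
s_(k+1) − s_k = (16*k**5 + 103*k**4 + 170*k**3 + 113*k**2 + 30*k + 4)/(k**2 + 7*k + 12)
(s_(k+1) − s_k) − t_k = 2*(-12*k**4 - 66*k**3 - 51*k**2 - 15*k + 2)/(k**2 + 7*k + 12)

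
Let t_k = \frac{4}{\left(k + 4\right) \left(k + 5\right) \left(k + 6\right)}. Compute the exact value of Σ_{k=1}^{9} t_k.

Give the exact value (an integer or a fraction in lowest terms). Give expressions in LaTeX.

Compute t_(k+1)/t_k: get (k + 4)/(k + 7).
Gosper form: A/B · C(k+1)/C(k) with A=k + 4, B=k + 7, C=1.
Set up (k + 4)·f(k+1) − (k + 6)·f(k) − (1) = 0.
deg f ≤ 2 (via 1,1,0).
A polynomial solution: f(k) = k*(k + 9)/40.
Get s_k = R·t_k = k*(k + 9)/(10*(k + 4)*(k + 5)) with R(k) = B(k−1)f(k)/C(k) = k*(k + 6)*(k + 9)/40.
Check: Δs_k = 4/(k**3 + 15*k**2 + 74*k + 120). ✓
Evaluate s at k=10 and k=1: 19/210 and 1/30; difference 2/35.

Σ = 2/35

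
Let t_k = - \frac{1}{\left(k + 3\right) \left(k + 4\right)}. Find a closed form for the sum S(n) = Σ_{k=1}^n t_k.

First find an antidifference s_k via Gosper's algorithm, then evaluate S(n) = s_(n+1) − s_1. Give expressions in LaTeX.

S(n) = - \frac{n}{4 n + 16}

Step 1: r(k) = (k + 3)/(k + 5).
Take A(k)=k + 3, B(k)=k + 5, C(k)=1.
Need (k + 3)·f(k+1) − (k + 4)·f(k) = 1.
Degrees (1,1,0) ⇒ d ≤ 1.
Solving with deg f ≤ 1: f(k) = k/3.
Certificate R = B(k−1)f/C = k*(k + 4)/3 gives s_k = -k/(3*k + 9).
Check: Δs_k = -1/(k**2 + 7*k + 12). ✓
Evaluate: s_(n+1) = (-n - 1)/(3*(n + 4)); subtract s_(1) = -1/12 ⇒ S(n) = -n/(4*n + 16).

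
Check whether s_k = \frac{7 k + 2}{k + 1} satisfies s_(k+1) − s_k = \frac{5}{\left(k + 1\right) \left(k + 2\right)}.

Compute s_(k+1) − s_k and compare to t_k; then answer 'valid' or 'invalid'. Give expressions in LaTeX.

s_(k+1) = (7*k + 9)/(k + 2)
s_(k+1) − s_k = 5/(k**2 + 3*k + 2)
(s_(k+1) − s_k) − t_k = 0

Valid: the claim telescopes to t_k.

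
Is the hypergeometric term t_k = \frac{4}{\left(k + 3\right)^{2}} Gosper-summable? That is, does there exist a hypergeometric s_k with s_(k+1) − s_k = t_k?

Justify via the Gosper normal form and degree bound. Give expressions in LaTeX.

Ratio r(k) = (k + 3)**2/(k + 4)**2.
So A=k**2 + 6*k + 9 and B=k**2 + 8*k + 16, with C=1.
Set up (k**2 + 6*k + 9)·f(k+1) − (k**2 + 6*k + 9)·f(k) − (1) = 0.
From deg A=2, deg B=2, deg C=0: d=0.
Put f(k) = c0: A·f(k+1) − B(k−1)·f(k) − C = -1; need -1 = 0 — inconsistent ⇒ no f, not summable.

No. Not Gosper-summable.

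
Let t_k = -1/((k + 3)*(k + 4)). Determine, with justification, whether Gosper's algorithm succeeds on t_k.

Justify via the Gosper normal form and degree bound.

Yes. s_k = -k/(3*k + 9).

t_(k+1)/t_k = (k + 3)/(k + 5).
A = k + 3, B = k + 5, C = 1.
f must satisfy (k + 3)·f(k+1) − (k + 4)·f(k) = 1.
Degrees (1,1,0) ⇒ d ≤ 1.
Coefficient equations give f(k) = k/3.
R(k) = B(k−1)·f(k)/C(k) = k*(k + 4)/3; s_k = R·t_k = -k/(3*k + 9).
s_(k+1) − s_k = -1/(k**2 + 7*k + 12) = t_k.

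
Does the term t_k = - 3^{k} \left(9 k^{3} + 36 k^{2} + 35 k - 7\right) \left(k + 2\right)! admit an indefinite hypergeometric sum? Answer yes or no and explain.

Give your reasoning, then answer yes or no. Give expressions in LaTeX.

Step 1: r(k) = 3*(9*k**4 + 90*k**3 + 323*k**2 + 475*k + 219)/(9*k**3 + 36*k**2 + 35*k - 7).
Take A(k)=3*k + 9, B(k)=1, C(k)=k**3 + 4*k**2 + 35*k/9 - 7/9.
Solve (3*k + 9)·f(k+1) − (1)·f(k) = k**3 + 4*k**2 + 35*k/9 - 7/9.
d = 2 from the (1,0,3) case.
A polynomial solution: f(k) = (3*k**2 - 2*k - 2)/9.
Then R = B(k−1)f/C = (3*k**2 - 2*k - 2)/(9*k**3 + 36*k**2 + 35*k - 7), so s_k = R(k)·t_k = 3**k*(-3*k**2 + 2*k + 2)*factorial(k + 2).
Check: Δs_k = -3**k*(9*k**3 + 36*k**2 + 35*k - 7)*factorial(k + 2). ✓

Yes. s_k = 3^{k} \left(- 3 k^{2} + 2 k + 2\right) \left(k + 2\right)!.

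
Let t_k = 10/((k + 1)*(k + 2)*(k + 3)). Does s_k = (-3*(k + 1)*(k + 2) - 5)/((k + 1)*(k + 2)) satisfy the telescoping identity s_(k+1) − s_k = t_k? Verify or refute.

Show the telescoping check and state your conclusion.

valid (s_(k+1) − s_k reduces to t_k)

s_(k+1) = (-3*(k + 2)*(k + 3) - 5)/((k + 2)*(k + 3))
s_(k+1) − s_k = 10/(k**3 + 6*k**2 + 11*k + 6)
(s_(k+1) − s_k) − t_k = 0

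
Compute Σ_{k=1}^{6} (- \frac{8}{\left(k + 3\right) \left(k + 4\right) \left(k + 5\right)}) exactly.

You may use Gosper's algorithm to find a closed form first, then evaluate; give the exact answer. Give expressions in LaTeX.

Ratio r(k) = (k + 3)/(k + 6).
So A=k + 3 and B=k + 6, with C=1.
Set up (k + 3)·f(k+1) − (k + 5)·f(k) − (1) = 0.
d = 2 from the (1,1,0) case.
A polynomial solution: f(k) = k*(k + 7)/24.
R(k) = B(k−1)·f(k)/C(k) = k*(k + 5)*(k + 7)/24; s_k = R·t_k = k*(-k - 7)/(3*(k + 3)*(k + 4)).
Δs = -8/(k**3 + 12*k**2 + 47*k + 60), as required.
Telescoping: Σ = s_(7) − s_(1) = -49/165 − (-2/15) = -9/55.

Σ = -9/55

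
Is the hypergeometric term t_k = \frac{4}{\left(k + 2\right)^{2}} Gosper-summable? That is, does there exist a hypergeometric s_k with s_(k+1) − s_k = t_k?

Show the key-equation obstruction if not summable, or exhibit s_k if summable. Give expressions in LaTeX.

No; the coefficient equations for f are inconsistent.

Ratio r(k) = (k + 2)**2/(k + 3)**2.
Normal form (A,B,C) = (k**2 + 4*k + 4, k**2 + 6*k + 9, 1).
Solve (k**2 + 4*k + 4)·f(k+1) − (k**2 + 4*k + 4)·f(k) = 1.
d = 0 from the (2,2,0) case.
Put f(k) = c0: A·f(k+1) − B(k−1)·f(k) − C = -1; need -1 = 0 — inconsistent ⇒ no f, not summable.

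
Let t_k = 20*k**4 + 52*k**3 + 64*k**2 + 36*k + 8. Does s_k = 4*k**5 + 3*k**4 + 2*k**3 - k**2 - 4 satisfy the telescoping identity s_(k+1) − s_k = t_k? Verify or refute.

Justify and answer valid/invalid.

Valid — Δs_k = t_k.

s_(k+1) = 4*k**5 + 23*k**4 + 54*k**3 + 63*k**2 + 36*k + 4
s_(k+1) − s_k = 20*k**4 + 52*k**3 + 64*k**2 + 36*k + 8
(s_(k+1) − s_k) − t_k = 0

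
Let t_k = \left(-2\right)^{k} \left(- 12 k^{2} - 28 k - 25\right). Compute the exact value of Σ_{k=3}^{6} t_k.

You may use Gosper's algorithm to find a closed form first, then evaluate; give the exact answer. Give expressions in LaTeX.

Σ = -28648

t_(k+1)/t_k = 2*(-12*k**2 - 52*k - 65)/(12*k**2 + 28*k + 25).
So A=-2 and B=1, with C=k**2 + 7*k/3 + 25/12.
Key eq: (-2)·f(k+1) = (1)·f(k) + (k**2 + 7*k/3 + 25/12).
deg f ≤ 2 (via 0,0,2).
Match coefficients ⇒ f(k) = -(4*k**2 + 4*k + 3)/12.
So s_k = (B(k−1)f/C)·t_k = (-(4*k**2 + 4*k + 3)/(12*k**2 + 28*k + 25))·t_k = (-2)**k*(4*k**2 + 4*k + 3).
s_(k+1) − s_k = (-2)**k*(-12*k**2 - 28*k - 25) = t_k.
Telescoping: Σ = s_(7) − s_(3) = -29056 − (-408) = -28648.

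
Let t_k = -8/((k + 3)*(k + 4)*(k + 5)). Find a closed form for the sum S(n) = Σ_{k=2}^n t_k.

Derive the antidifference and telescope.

S(n) = 2*(-n**2 - 9*n + 10)/(15*(n**2 + 9*n + 20))

r(k) = (k + 3)/(k + 6) after simplifying.
So A=k + 3 and B=k + 6, with C=1.
Need (k + 3)·f(k+1) − (k + 5)·f(k) = 1.
d = 2 from the (1,1,0) case.
Coefficient equations give f(k) = k*(k + 7)/24.
Certificate R = B(k−1)f/C = k*(k + 5)*(k + 7)/24 gives s_k = k*(-k - 7)/(3*(k + 3)*(k + 4)).
Δs = -8/(k**3 + 12*k**2 + 47*k + 60), as required.
s_(n+1) = (-n**2 - 9*n - 8)/(3*(n**2 + 9*n + 20)) and s_(2) = -1/5, so S(n) = 2*(-n**2 - 9*n + 10)/(15*(n**2 + 9*n + 20)).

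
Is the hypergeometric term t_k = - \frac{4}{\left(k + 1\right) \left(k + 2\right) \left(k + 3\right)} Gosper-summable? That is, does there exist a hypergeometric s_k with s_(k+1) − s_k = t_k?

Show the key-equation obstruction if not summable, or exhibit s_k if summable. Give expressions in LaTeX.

The ratio is (k + 1)/(k + 4).
Factor: A=k + 1; B=k + 4; C=1.
Need (k + 1)·f(k+1) − (k + 3)·f(k) = 1.
d = 2 from the (1,1,0) case.
Solving with deg f ≤ 2: f(k) = k*(k + 3)/4.
Certificate R = B(k−1)f/C = k*(k + 3)**2/4 gives s_k = k*(-k - 3)/((k + 1)*(k + 2)).
Δs = -4/(k**3 + 6*k**2 + 11*k + 6), as required.

Yes. s_k = \frac{k \left(- k - 3\right)}{\left(k + 1\right) \left(k + 2\right)}.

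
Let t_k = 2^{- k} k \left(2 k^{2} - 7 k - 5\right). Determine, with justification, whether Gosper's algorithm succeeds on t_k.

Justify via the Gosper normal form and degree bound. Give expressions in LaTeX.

Ratio r(k) = (2*k**3 - k**2 - 13*k - 10)/(2*k*(2*k**2 - 7*k - 5)).
Factor: A=1/2; B=1; C=k**3 - 7*k**2/2 - 5*k/2.
Solve (1/2)·f(k+1) − (1)·f(k) = k**3 - 7*k**2/2 - 5*k/2.
deg f ≤ 3 (via 0,0,3).
Solving with deg f ≤ 3: f(k) = -k*(k - 1)*(2*k + 1).
Then R = B(k−1)f/C = -2*(k - 1)*(2*k + 1)/(2*k**2 - 7*k - 5), so s_k = R(k)·t_k = 2**(1 - k)*k*(-2*k**2 + k + 1).
Δs = k*(2*k**2 - 7*k - 5)/2**k, as required.

Yes. s_k = 2^{1 - k} k \left(- 2 k^{2} + k + 1\right).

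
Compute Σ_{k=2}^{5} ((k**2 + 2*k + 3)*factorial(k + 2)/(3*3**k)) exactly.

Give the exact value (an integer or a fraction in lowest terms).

The ratio is (k + 3)*(2*k + (k + 1)**2 + 5)/(3*(k**2 + 2*k + 3)).
So A=k/3 + 1 and B=1, with C=k**2 + 2*k + 3.
Set up (k/3 + 1)·f(k+1) − (1)·f(k) − (k**2 + 2*k + 3) = 0.
From deg A=1, deg B=0, deg C=2: d=1.
Coefficient equations give f(k) = 3*(k + 1).
Then R = B(k−1)f/C = 3*(k + 1)/(k**2 + 2*k + 3), so s_k = R(k)·t_k = (k + 1)*factorial(k + 2)/3**k.
Verify: (k**2 + 2*k + 3)*factorial(k + 2)/(3*3**k) matches t_k.
Σ_(k=2)^(5) t_k = s_(6) − s_(2) = 31360/81 − (8) = 30712/81.

Σ = 30712/81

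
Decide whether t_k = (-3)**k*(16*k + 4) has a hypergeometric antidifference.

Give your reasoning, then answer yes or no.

Yes. s_k = (-3)**k*(2 - 4*k).

t_(k+1)/t_k = 3*(-4*k - 5)/(4*k + 1).
Gosper form: A/B · C(k+1)/C(k) with A=-3, B=1, C=k + 1/4.
Key eq: (-3)·f(k+1) = (1)·f(k) + (k + 1/4).
From deg A=0, deg B=0, deg C=1: d=1.
Solve for f: f(k) = -(2*k - 1)/8 (degree 1 ≤ 1).
Certificate R = B(k−1)f/C = -(2*k - 1)/(2*(4*k + 1)) gives s_k = (-3)**k*(2 - 4*k).
Check: Δs_k = (-3)**k*(16*k + 4). ✓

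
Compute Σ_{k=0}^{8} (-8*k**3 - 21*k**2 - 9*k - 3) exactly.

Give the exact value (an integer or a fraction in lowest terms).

Ratio r(k) = (8*k**3 + 45*k**2 + 75*k + 41)/(8*k**3 + 21*k**2 + 9*k + 3).
Normal form (A,B,C) = (1, 1, k**3 + 21*k**2/8 + 9*k/8 + 3/8).
f must satisfy (1)·f(k+1) − (1)·f(k) = k**3 + 21*k**2/8 + 9*k/8 + 3/8.
Degrees (0,0,3) ⇒ d ≤ 4.
Solve for f: f(k) = k*(2*k**3 + 3*k**2 - 4*k + 2)/8 (degree 4 ≤ 4).
So s_k = (B(k−1)f/C)·t_k = (k*(2*k**3 + 3*k**2 - 4*k + 2)/(8*k**3 + 21*k**2 + 9*k + 3))·t_k = k*(-2*k**3 - 3*k**2 + 4*k - 2).
Δs = -8*k**3 - 21*k**2 - 9*k - 3, as required.
Σ_(k=0)^(8) t_k = s_(9) − s_(0) = -15003 − (0) = -15003.

Σ = -15003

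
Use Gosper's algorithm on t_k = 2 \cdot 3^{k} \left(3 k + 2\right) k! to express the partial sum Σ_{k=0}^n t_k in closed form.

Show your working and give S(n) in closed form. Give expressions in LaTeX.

S(n) = 6 \cdot 3^{n} \left(n + 1\right)! - 2

The ratio is 3*(k + 1)*(3*k + 5)/(3*k + 2).
Take A(k)=3*k + 3, B(k)=1, C(k)=k + 2/3.
f must satisfy (3*k + 3)·f(k+1) − (1)·f(k) = k + 2/3.
Bound: deg f ≤ 0.
Solving with deg f ≤ 0: f(k) = 1/3.
R(k) = B(k−1)·f(k)/C(k) = 1/(3*k + 2); s_k = R·t_k = 2*3**k*factorial(k).
Check: Δs_k = 2*3**k*(3*k + 2)*factorial(k). ✓
Telescope: S(n) = s_(n+1) − s_(0) = 6*3**n*factorial(n + 1) − (2) = 6*3**n*factorial(n + 1) - 2.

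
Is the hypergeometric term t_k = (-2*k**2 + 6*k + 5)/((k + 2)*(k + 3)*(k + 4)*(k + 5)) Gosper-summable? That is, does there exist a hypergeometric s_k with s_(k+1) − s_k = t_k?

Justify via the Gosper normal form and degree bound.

Ratio r(k) = (k + 2)*(6*k - 2*(k + 1)**2 + 11)/((k + 6)*(-2*k**2 + 6*k + 5)).
Normal form (A,B,C) = (k + 2, k + 6, k**2 - 3*k - 5/2).
Solve (k + 2)·f(k+1) − (k + 5)·f(k) = k**2 - 3*k - 5/2.
deg f ≤ 3 (via 1,1,2).
Coefficient equations give f(k) = k*(k**2 - 39*k - 22)/48.
Certificate R = B(k−1)f/C = k*(k + 5)*(k**2 - 39*k - 22)/(24*(2*k**2 - 6*k - 5)) gives s_k = k*(-k**2 + 39*k + 22)/(24*(k + 2)*(k + 3)*(k + 4)).
s_(k+1) − s_k = (-2*k**2 + 6*k + 5)/(k**4 + 14*k**3 + 71*k**2 + 154*k + 120) = t_k.

Yes. s_k = k*(-k**2 + 39*k + 22)/(24*(k + 2)*(k + 3)*(k + 4)).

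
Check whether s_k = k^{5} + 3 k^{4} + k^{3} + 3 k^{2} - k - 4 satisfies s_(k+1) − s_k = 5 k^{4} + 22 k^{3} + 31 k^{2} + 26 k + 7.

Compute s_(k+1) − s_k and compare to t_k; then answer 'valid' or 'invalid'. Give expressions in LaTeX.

Valid — Δs_k = t_k.

s_(k+1) = k**5 + 8*k**4 + 23*k**3 + 34*k**2 + 25*k + 3
s_(k+1) − s_k = 5*k**4 + 22*k**3 + 31*k**2 + 26*k + 7
(s_(k+1) − s_k) − t_k = 0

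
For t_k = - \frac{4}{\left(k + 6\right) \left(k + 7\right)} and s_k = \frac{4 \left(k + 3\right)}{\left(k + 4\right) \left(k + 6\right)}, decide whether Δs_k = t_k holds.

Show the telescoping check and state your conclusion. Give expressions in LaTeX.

Invalid: residual \frac{4 \left(2 k + 11\right)}{k^{4} + 22 k^{3} + 179 k^{2} + 638 k + 840} ≠ 0.

s_(k+1) = 4*(k + 4)/((k + 5)*(k + 7))
s_(k+1) − s_k = 4*(-k**2 - 7*k - 9)/(k**4 + 22*k**3 + 179*k**2 + 638*k + 840)
(s_(k+1) − s_k) − t_k = 4*(2*k + 11)/(k**4 + 22*k**3 + 179*k**2 + 638*k + 840)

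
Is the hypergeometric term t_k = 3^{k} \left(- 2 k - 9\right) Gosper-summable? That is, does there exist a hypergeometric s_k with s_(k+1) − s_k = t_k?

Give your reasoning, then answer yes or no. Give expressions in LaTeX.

Step 1: r(k) = 3*(2*k + 11)/(2*k + 9).
Gosper form: A/B · C(k+1)/C(k) with A=3, B=1, C=k + 9/2.
Solve (3)·f(k+1) − (1)·f(k) = k + 9/2.
deg f ≤ 1 (via 0,0,1).
Coefficient equations give f(k) = (k + 3)/2.
So s_k = (B(k−1)f/C)·t_k = ((k + 3)/(2*k + 9))·t_k = 3**k*(-k - 3).
Check: Δs_k = 3**k*(-2*k - 9). ✓

Yes. s_k = 3^{k} \left(- k - 3\right).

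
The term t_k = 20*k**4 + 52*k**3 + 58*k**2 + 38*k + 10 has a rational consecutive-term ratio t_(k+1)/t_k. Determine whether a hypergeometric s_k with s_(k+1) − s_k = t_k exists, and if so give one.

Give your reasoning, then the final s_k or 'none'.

Step 1: r(k) = (10*k**4 + 66*k**3 + 167*k**2 + 195*k + 89)/(10*k**4 + 26*k**3 + 29*k**2 + 19*k + 5).
Take A(k)=1, B(k)=1, C(k)=k**4 + 13*k**3/5 + 29*k**2/10 + 19*k/10 + 1/2.
Key eq: (1)·f(k+1) = (1)·f(k) + (k**4 + 13*k**3/5 + 29*k**2/10 + 19*k/10 + 1/2).
From deg A=0, deg B=0, deg C=4: d=5.
Match coefficients ⇒ f(k) = k**2*(4*k**3 + 3*k**2 + 3)/20.
Then R = B(k−1)f/C = k**2*(4*k**3 + 3*k**2 + 3)/(2*(10*k**4 + 26*k**3 + 29*k**2 + 19*k + 5)), so s_k = R(k)·t_k = k**2*(4*k**3 + 3*k**2 + 3).
Verify: 20*k**4 + 52*k**3 + 58*k**2 + 38*k + 10 matches t_k.

s_k = k**2*(4*k**3 + 3*k**2 + 3)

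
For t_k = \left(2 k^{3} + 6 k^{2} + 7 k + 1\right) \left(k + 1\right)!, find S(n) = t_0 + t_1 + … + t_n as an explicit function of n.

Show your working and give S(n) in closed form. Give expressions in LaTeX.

S(n) = 2 n^{4} n! + 10 n^{3} n! + 15 n^{2} n! + 5 n n! - 2 n! + 3

t_(k+1)/t_k = (2*k**4 + 16*k**3 + 49*k**2 + 66*k + 32)/(2*k**3 + 6*k**2 + 7*k + 1).
Take A(k)=k + 2, B(k)=1, C(k)=k**3 + 3*k**2 + 7*k/2 + 1/2.
Need (k + 2)·f(k+1) − (1)·f(k) = k**3 + 3*k**2 + 7*k/2 + 1/2.
d = 2 from the (1,0,3) case.
Coefficient equations give f(k) = (2*k**2 - 3)/2.
Get s_k = R·t_k = (2*k**2 - 3)*factorial(k + 1) with R(k) = B(k−1)f(k)/C(k) = (2*k**2 - 3)/(2*k**3 + 6*k**2 + 7*k + 1).
Δs = (2*k**3 + 6*k**2 + 7*k + 1)*factorial(k + 1), as required.
Evaluate: s_(n+1) = (2*n**2 + 4*n - 1)*factorial(n + 2); subtract s_(0) = -3 ⇒ S(n) = 2*n**4*factorial(n) + 10*n**3*factorial(n) + 15*n**2*factorial(n) + 5*n*factorial(n) - 2*factorial(n) + 3.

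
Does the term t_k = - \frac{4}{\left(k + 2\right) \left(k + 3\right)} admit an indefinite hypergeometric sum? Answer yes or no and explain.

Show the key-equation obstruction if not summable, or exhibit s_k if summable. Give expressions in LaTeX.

t_(k+1)/t_k = (k + 2)/(k + 4).
A = k + 2, B = k + 4, C = 1.
f must satisfy (k + 2)·f(k+1) − (k + 3)·f(k) = 1.
d = 1 from the (1,1,0) case.
Solving with deg f ≤ 1: f(k) = k/2.
R(k) = B(k−1)·f(k)/C(k) = k*(k + 3)/2; s_k = R·t_k = -2*k/(k + 2).
Check: Δs_k = -4/(k**2 + 5*k + 6). ✓

Yes. s_k = - \frac{2 k}{k + 2}.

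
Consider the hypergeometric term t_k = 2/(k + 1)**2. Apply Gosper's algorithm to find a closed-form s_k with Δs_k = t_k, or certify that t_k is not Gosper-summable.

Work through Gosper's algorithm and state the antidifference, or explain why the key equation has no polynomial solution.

none (Gosper's algorithm certifies no s_k)

t_(k+1)/t_k = (k + 1)**2/(k + 2)**2.
Normal form (A,B,C) = (k**2 + 2*k + 1, k**2 + 4*k + 4, 1).
Key eq: (k**2 + 2*k + 1)·f(k+1) = (k**2 + 2*k + 1)·f(k) + (1).
d = 0 from the (2,2,0) case.
f = c0 ⇒ A·f(k+1) − B(k−1)·f(k) − C = -1. The system {-1 = 0} is inconsistent; no antidifference.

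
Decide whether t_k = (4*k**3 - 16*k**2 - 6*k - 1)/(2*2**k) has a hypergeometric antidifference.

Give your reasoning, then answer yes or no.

Yes. s_k = (-4*k**3 + 4*k**2 + 2*k + 3)/2**k.

Compute t_(k+1)/t_k: get (4*k**3 - 4*k**2 - 26*k - 19)/(2*(4*k**3 - 16*k**2 - 6*k - 1)).
So A=1/2 and B=1, with C=k**3 - 4*k**2 - 3*k/2 - 1/4.
Set up (1/2)·f(k+1) − (1)·f(k) − (k**3 - 4*k**2 - 3*k/2 - 1/4) = 0.
deg f ≤ 3 (via 0,0,3).
Solving with deg f ≤ 3: f(k) = -(4*k**3 - 4*k**2 - 2*k - 3)/2.
Get s_k = R·t_k = (-4*k**3 + 4*k**2 + 2*k + 3)/2**k with R(k) = B(k−1)f(k)/C(k) = -2*(4*k**3 - 4*k**2 - 2*k - 3)/(4*k**3 - 16*k**2 - 6*k - 1).
s_(k+1) − s_k = (4*k**3 - 16*k**2 - 6*k - 1)/(2*2**k) = t_k.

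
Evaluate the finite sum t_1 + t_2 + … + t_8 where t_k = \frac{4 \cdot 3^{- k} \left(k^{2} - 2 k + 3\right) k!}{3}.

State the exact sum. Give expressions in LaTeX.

Σ = 143360/243

Step 1: r(k) = (k**3 + k**2 + 2*k + 2)/(3*(k**2 - 2*k + 3)).
Gosper form: A/B · C(k+1)/C(k) with A=k/3 + 1/3, B=1, C=k**2 - 2*k + 3.
f must satisfy (k/3 + 1/3)·f(k+1) − (1)·f(k) = k**2 - 2*k + 3.
From deg A=1, deg B=0, deg C=2: d=1.
Solve for f: f(k) = 3*(k - 1) (degree 1 ≤ 1).
Certificate R = B(k−1)f/C = 3*(k - 1)/(k**2 - 2*k + 3) gives s_k = 4*(k - 1)*factorial(k)/3**k.
s_(k+1) − s_k = 4*(k**2 - 2*k + 3)*factorial(k)/(3*3**k) = t_k.
Σ_(k=1)^(8) t_k = s_(9) − s_(1) = 143360/243 − (0) = 143360/243.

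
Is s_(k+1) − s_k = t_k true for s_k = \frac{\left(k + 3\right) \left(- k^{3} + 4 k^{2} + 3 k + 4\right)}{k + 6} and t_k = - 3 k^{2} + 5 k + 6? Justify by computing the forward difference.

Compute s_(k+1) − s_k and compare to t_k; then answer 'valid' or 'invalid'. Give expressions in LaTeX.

Invalid: residual \frac{3 \left(2 k^{3} + 17 k^{2} - 33 k - 32\right)}{k^{2} + 13 k + 42} ≠ 0.

s_(k+1) = (-k**4 - 3*k**3 + 12*k**2 + 42*k + 40)/(k + 7)
s_(k+1) − s_k = (-3*k**4 - 28*k**3 - 4*k**2 + 189*k + 156)/(k**2 + 13*k + 42)
(s_(k+1) − s_k) − t_k = 3*(2*k**3 + 17*k**2 - 33*k - 32)/(k**2 + 13*k + 42)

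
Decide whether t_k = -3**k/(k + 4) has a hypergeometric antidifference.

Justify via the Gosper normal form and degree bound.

No — t_k has no hypergeometric antidifference.

Compute t_(k+1)/t_k: get 3*(k + 4)/(k + 5).
Gosper form: A/B · C(k+1)/C(k) with A=3*k + 12, B=k + 5, C=1.
Need (3*k + 12)·f(k+1) − (k + 4)·f(k) = 1.
Bound: deg f ≤ -1.
Negative degree bound (-1): no f exists, t_k not Gosper-summable.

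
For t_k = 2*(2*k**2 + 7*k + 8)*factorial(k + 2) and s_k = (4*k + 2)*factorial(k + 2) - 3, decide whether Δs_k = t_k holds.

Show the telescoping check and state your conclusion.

valid (s_(k+1) − s_k reduces to t_k)

s_(k+1) = (4*k + 6)*factorial(k + 3) - 3
s_(k+1) − s_k = 2*(2*k**2 + 7*k + 8)*factorial(k + 2)
(s_(k+1) − s_k) − t_k = 0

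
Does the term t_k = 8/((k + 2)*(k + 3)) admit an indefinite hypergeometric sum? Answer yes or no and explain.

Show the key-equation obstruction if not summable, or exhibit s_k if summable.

Yes. s_k = 4*k/(k + 2).

Ratio r(k) = (k + 2)/(k + 4).
Factor: A=k + 2; B=k + 4; C=1.
f must satisfy (k + 2)·f(k+1) − (k + 3)·f(k) = 1.
Degrees (1,1,0) ⇒ d ≤ 1.
Solving with deg f ≤ 1: f(k) = k/2.
Get s_k = R·t_k = 4*k/(k + 2) with R(k) = B(k−1)f(k)/C(k) = k*(k + 3)/2.
Verify: 8/(k**2 + 5*k + 6) matches t_k.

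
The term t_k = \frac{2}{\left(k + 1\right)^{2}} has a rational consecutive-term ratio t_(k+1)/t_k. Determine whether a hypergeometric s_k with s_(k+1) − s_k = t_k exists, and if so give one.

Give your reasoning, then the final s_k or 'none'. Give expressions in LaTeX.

no hypergeometric antidifference exists

r(k) = (k + 1)**2/(k + 2)**2 after simplifying.
So A=k**2 + 2*k + 1 and B=k**2 + 4*k + 4, with C=1.
Key eq: (k**2 + 2*k + 1)·f(k+1) = (k**2 + 2*k + 1)·f(k) + (1).
d = 0 from the (2,2,0) case.
Put f(k) = c0: A·f(k+1) − B(k−1)·f(k) − C = -1; need -1 = 0 — inconsistent ⇒ no f, not summable.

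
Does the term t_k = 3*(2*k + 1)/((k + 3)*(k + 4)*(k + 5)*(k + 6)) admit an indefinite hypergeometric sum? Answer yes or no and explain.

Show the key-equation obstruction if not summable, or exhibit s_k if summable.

Compute t_(k+1)/t_k: get (k + 3)*(2*k + 3)/((k + 7)*(2*k + 1)).
A = k + 3, B = k + 7, C = k + 1/2.
Solve (k + 3)·f(k+1) − (k + 6)·f(k) = k + 1/2.
d = 3 from the (1,1,1) case.
Match coefficients ⇒ f(k) = k*(k**2 + 12*k + 2)/90.
Then R = B(k−1)f/C = k*(k + 6)*(k**2 + 12*k + 2)/(45*(2*k + 1)), so s_k = R(k)·t_k = k*(k**2 + 12*k + 2)/(15*(k + 3)*(k + 4)*(k + 5)).
Verify: 3*(2*k + 1)/(k**4 + 18*k**3 + 119*k**2 + 342*k + 360) matches t_k.

Yes. s_k = k*(k**2 + 12*k + 2)/(15*(k + 3)*(k + 4)*(k + 5)).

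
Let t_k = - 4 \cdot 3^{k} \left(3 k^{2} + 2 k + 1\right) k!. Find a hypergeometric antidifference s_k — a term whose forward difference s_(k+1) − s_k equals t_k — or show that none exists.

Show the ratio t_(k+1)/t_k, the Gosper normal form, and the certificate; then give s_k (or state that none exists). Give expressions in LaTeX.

Compute t_(k+1)/t_k: get 3*(3*k**3 + 11*k**2 + 14*k + 6)/(3*k**2 + 2*k + 1).
Gosper form: A/B · C(k+1)/C(k) with A=3*k + 3, B=1, C=k**2 + 2*k/3 + 1/3.
f must satisfy (3*k + 3)·f(k+1) − (1)·f(k) = k**2 + 2*k/3 + 1/3.
Degrees (1,0,2) ⇒ d ≤ 1.
Solve for f: f(k) = (k - 1)/3 (degree 1 ≤ 1).
Certificate R = B(k−1)f/C = (k - 1)/(3*k**2 + 2*k + 1) gives s_k = -4*3**k*(k - 1)*factorial(k).
Δs = -4*3**k*(3*k**2 + 2*k + 1)*factorial(k), as required.

s_k = - 4 \cdot 3^{k} \left(k - 1\right) k!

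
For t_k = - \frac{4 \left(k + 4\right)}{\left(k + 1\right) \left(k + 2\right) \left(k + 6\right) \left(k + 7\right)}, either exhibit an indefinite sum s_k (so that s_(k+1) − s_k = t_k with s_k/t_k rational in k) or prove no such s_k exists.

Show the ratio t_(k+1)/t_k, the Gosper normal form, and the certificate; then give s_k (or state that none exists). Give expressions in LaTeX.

The ratio is (k + 1)*(k + 5)*(k + 6)/((k + 3)*(k + 4)*(k + 8)).
Factor: A=k + 1; B=k + 8; C=k**4 + 16*k**3 + 95*k**2 + 248*k + 240.
Key eq: (k + 1)·f(k+1) = (k + 7)·f(k) + (k**4 + 16*k**3 + 95*k**2 + 248*k + 240).
Degrees (1,1,4) ⇒ d ≤ 6.
Solve for f: f(k) = k*(k + 2)*(k + 3)*(k + 4)*(k + 5)*(k + 7)/12 (degree 6 ≤ 6).
So s_k = (B(k−1)f/C)·t_k = (k*(k + 2)*(k + 7)**2/(12*(k + 4)))·t_k = k*(-k - 7)/(3*(k**2 + 7*k + 6)).
Verify: 4*(-k - 4)/(k**4 + 16*k**3 + 83*k**2 + 152*k + 84) matches t_k.

s_k = \frac{k \left(- k - 7\right)}{3 \left(k^{2} + 7 k + 6\right)}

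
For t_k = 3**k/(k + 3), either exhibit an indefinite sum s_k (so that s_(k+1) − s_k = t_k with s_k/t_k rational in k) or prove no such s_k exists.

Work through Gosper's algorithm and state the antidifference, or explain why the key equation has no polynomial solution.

t_(k+1)/t_k = 3*(k + 3)/(k + 4).
So A=3*k + 9 and B=k + 4, with C=1.
Need (3*k + 9)·f(k+1) − (k + 3)·f(k) = 1.
Degrees (1,1,0) ⇒ d ≤ -1.
d = -1 < 0 ⇒ no nonzero polynomial f; not summable.

no hypergeometric antidifference exists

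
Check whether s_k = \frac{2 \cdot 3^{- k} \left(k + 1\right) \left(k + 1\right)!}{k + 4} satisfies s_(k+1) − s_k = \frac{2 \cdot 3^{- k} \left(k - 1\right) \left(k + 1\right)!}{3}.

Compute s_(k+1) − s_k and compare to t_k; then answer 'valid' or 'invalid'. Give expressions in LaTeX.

Invalid: residual - \frac{2 \cdot 3^{- k} \left(k^{2} + 3 k - 7\right) \left(k + 1\right)!}{\left(k + 4\right) \left(k + 5\right)} ≠ 0.

s_(k+1) = 2*(k + 2)*factorial(k + 2)/(3*3**k*(k + 5))
s_(k+1) − s_k = 2*(k**3 + 5*k**2 + 2*k + 1)*factorial(k + 1)/(3*3**k*(k + 4)*(k + 5))
(s_(k+1) − s_k) − t_k = -2*(k**2 + 3*k - 7)*factorial(k + 1)/(3**k*(k + 4)*(k + 5))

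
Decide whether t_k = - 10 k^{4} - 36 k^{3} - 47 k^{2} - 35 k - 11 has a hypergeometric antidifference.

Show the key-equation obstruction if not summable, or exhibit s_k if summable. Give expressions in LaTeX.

r(k) = (10*k**4 + 76*k**3 + 215*k**2 + 277*k + 139)/(10*k**4 + 36*k**3 + 47*k**2 + 35*k + 11) after simplifying.
Normal form (A,B,C) = (1, 1, k**4 + 18*k**3/5 + 47*k**2/10 + 7*k/2 + 11/10).
Set up (1)·f(k+1) − (1)·f(k) − (k**4 + 18*k**3/5 + 47*k**2/10 + 7*k/2 + 11/10) = 0.
From deg A=0, deg B=0, deg C=4: d=5.
A polynomial solution: f(k) = k*(2*k**4 + 4*k**3 + k**2 + 3*k + 1)/10.
Then R = B(k−1)f/C = k*(2*k**4 + 4*k**3 + k**2 + 3*k + 1)/(10*k**4 + 36*k**3 + 47*k**2 + 35*k + 11), so s_k = R(k)·t_k = k*(-2*k**4 - 4*k**3 - k**2 - 3*k - 1).
Check: Δs_k = -10*k**4 - 36*k**3 - 47*k**2 - 35*k - 11. ✓

Yes. s_k = k \left(- 2 k^{4} - 4 k^{3} - k^{2} - 3 k - 1\right).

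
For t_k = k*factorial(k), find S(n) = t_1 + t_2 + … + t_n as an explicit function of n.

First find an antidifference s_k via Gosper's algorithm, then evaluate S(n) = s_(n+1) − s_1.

S(n) = n*factorial(n) + factorial(n) - 1

r(k) = (k + 1)**2/k after simplifying.
Factor: A=k + 1; B=1; C=k.
Set up (k + 1)·f(k+1) − (1)·f(k) − (k) = 0.
Degrees (1,0,1) ⇒ d ≤ 0.
Coefficient equations give f(k) = 1.
Get s_k = R·t_k = factorial(k) with R(k) = B(k−1)f(k)/C(k) = 1/k.
Verify: k*factorial(k) matches t_k.
Evaluate: s_(n+1) = factorial(n + 1); subtract s_(1) = 1 ⇒ S(n) = n*factorial(n) + factorial(n) - 1.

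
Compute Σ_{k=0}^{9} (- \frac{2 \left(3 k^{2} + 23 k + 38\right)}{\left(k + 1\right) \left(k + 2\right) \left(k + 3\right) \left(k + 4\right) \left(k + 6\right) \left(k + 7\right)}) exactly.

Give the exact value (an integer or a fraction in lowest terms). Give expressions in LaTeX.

Σ = -1135/10296

t_(k+1)/t_k = (k + 1)*(k + 6)*(23*k + 3*(k + 1)**2 + 61)/((k + 5)*(k + 8)*(3*k**2 + 23*k + 38)).
A = k + 1, B = k + 8, C = k**3 + 38*k**2/3 + 51*k + 190/3.
Need (k + 1)·f(k+1) − (k + 7)·f(k) = k**3 + 38*k**2/3 + 51*k + 190/3.
Bound: deg f ≤ 6.
Solving with deg f ≤ 6: f(k) = k*(k + 2)*(k + 4)*(k + 5)*(k**2 + 10*k + 27)/54.
Then R = B(k−1)f/C = k*(k + 2)*(k + 4)*(k + 7)*(k**2 + 10*k + 27)/(18*(3*k**2 + 23*k + 38)), so s_k = R(k)·t_k = k*(-k**2 - 10*k - 27)/(9*(k**3 + 10*k**2 + 27*k + 18)).
Δs = 2*(-3*k**2 - 23*k - 38)/(k**6 + 23*k**5 + 207*k**4 + 925*k**3 + 2144*k**2 + 2412*k + 1008), as required.
Σ_(k=0)^(9) t_k = s_(10) − s_(0) = -1135/10296 − (0) = -1135/10296.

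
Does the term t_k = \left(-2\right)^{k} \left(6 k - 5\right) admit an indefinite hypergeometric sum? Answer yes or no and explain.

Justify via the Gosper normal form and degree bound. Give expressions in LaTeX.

Yes. s_k = \left(-2\right)^{k} \left(3 - 2 k\right).

Ratio r(k) = 2*(-6*k - 1)/(6*k - 5).
So A=-2 and B=1, with C=k - 5/6.
Need (-2)·f(k+1) − (1)·f(k) = k - 5/6.
From deg A=0, deg B=0, deg C=1: d=1.
A polynomial solution: f(k) = -(2*k - 3)/6.
Certificate R = B(k−1)f/C = -(2*k - 3)/(6*k - 5) gives s_k = (-2)**k*(3 - 2*k).
Δs = (-2)**k*(6*k - 5), as required.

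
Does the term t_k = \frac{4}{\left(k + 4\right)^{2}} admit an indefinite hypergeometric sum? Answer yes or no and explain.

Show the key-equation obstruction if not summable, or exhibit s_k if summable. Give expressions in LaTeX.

No — key equation has no polynomial f.

The ratio is (k + 4)**2/(k + 5)**2.
Normal form (A,B,C) = (k**2 + 8*k + 16, k**2 + 10*k + 25, 1).
Solve (k**2 + 8*k + 16)·f(k+1) − (k**2 + 8*k + 16)·f(k) = 1.
deg f ≤ 0 (via 2,2,0).
f = c0 ⇒ A·f(k+1) − B(k−1)·f(k) − C = -1. The system {-1 = 0} is inconsistent; no antidifference.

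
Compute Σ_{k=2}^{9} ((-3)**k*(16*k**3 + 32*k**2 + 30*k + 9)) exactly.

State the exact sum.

The ratio is 3*(-16*k**3 - 80*k**2 - 142*k - 87)/(16*k**3 + 32*k**2 + 30*k + 9).
Factor: A=-3; B=1; C=k**3 + 2*k**2 + 15*k/8 + 9/16.
Need (-3)·f(k+1) − (1)·f(k) = k**3 + 2*k**2 + 15*k/8 + 9/16.
Bound: deg f ≤ 3.
Solve for f: f(k) = -k**2*(4*k - 1)/16 (degree 3 ≤ 3).
Certificate R = B(k−1)f/C = -k**2*(4*k - 1)/((2*k + 1)*(8*k**2 + 12*k + 9)) gives s_k = (-3)**k*k**2*(1 - 4*k).
Check: Δs_k = (-3)**k*(16*k**3 + 32*k**2 + 30*k + 9). ✓
Evaluate s at k=10 and k=2: -230291100 and -252; difference -230290848.

Σ = -230290848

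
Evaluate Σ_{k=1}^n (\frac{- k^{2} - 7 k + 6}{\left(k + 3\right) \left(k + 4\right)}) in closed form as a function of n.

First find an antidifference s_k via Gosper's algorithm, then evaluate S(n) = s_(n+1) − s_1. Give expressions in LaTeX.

Ratio r(k) = (k + 3)*(7*k + (k + 1)**2 + 1)/((k + 5)*(k**2 + 7*k - 6)).
Take A(k)=k + 3, B(k)=k + 5, C(k)=k**2 + 7*k - 6.
Key eq: (k + 3)·f(k+1) = (k + 4)·f(k) + (k**2 + 7*k - 6).
Bound: deg f ≤ 2.
A polynomial solution: f(k) = k*(k - 3).
R(k) = B(k−1)·f(k)/C(k) = k*(k - 3)*(k + 4)/(k**2 + 7*k - 6); s_k = R·t_k = k*(3 - k)/(k + 3).
s_(k+1) − s_k = (-k**2 - 7*k + 6)/(k**2 + 7*k + 12) = t_k.
Telescope: S(n) = s_(n+1) − s_(1) = (-n**2 + n + 2)/(n + 4) − (1/2) = n*(1 - 2*n)/(2*(n + 4)).

S(n) = \frac{n \left(1 - 2 n\right)}{2 \left(n + 4\right)}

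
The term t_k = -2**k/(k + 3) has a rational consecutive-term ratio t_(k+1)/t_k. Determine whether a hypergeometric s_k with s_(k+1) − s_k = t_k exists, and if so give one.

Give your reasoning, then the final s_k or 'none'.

Compute t_(k+1)/t_k: get 2*(k + 3)/(k + 4).
A = 2*k + 6, B = k + 4, C = 1.
Key eq: (2*k + 6)·f(k+1) = (k + 3)·f(k) + (1).
d = -1 from the (1,1,0) case.
deg f ≤ -1 is impossible — no certificate.

no hypergeometric antidifference exists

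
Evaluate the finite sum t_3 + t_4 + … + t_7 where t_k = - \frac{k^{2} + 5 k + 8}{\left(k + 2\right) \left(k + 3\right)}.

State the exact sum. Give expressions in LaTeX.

Σ = -26/5

The ratio is (k + 2)*(5*k + (k + 1)**2 + 13)/((k + 4)*(k**2 + 5*k + 8)).
So A=k + 2 and B=k + 4, with C=k**2 + 5*k + 8.
Solve (k + 2)·f(k+1) − (k + 3)·f(k) = k**2 + 5*k + 8.
deg f ≤ 2 (via 1,1,2).
Solve for f: f(k) = k*(k + 3) (degree 2 ≤ 2).
Get s_k = R·t_k = k*(-k - 3)/(k + 2) with R(k) = B(k−1)f(k)/C(k) = k*(k + 3)**2/(k**2 + 5*k + 8).
Verify: (-k**2 - 5*k - 8)/(k**2 + 5*k + 6) matches t_k.
Sum = s_(8) − s_(3); s_(8) = -44/5, s_(3) = -18/5 ⇒ -26/5.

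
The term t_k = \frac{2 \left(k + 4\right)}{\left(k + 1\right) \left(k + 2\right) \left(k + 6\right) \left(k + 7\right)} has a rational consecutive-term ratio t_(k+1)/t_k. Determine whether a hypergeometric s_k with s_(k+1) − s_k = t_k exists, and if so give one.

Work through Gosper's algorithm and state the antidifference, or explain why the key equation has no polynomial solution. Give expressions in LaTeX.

s_k = \frac{k \left(k + 7\right)}{6 \left(k^{2} + 7 k + 6\right)}

Ratio r(k) = (k + 1)*(k + 5)*(k + 6)/((k + 3)*(k + 4)*(k + 8)).
Gosper form: A/B · C(k+1)/C(k) with A=k + 1, B=k + 8, C=k**4 + 16*k**3 + 95*k**2 + 248*k + 240.
Set up (k + 1)·f(k+1) − (k + 7)·f(k) − (k**4 + 16*k**3 + 95*k**2 + 248*k + 240) = 0.
deg f ≤ 6 (via 1,1,4).
Solve for f: f(k) = k*(k + 2)*(k + 3)*(k + 4)*(k + 5)*(k + 7)/12 (degree 6 ≤ 6).
Certificate R = B(k−1)f/C = k*(k + 2)*(k + 7)**2/(12*(k + 4)) gives s_k = k*(k + 7)/(6*(k**2 + 7*k + 6)).
s_(k+1) − s_k = 2*(k + 4)/(k**4 + 16*k**3 + 83*k**2 + 152*k + 84) = t_k.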